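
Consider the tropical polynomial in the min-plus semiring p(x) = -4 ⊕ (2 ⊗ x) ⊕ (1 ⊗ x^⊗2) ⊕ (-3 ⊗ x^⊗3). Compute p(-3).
p(-3) = -12

A tropical monomial a ⊗ x^⊗i evaluates to a + i · x. Evaluating each term at x = -3:
  Term 0 contributes -4 + 0 · -3 = -4
  Term 1 contributes 2 + 1 · -3 = -1
  Term 2 contributes 1 + 2 · -3 = -5
  Term 3 contributes -3 + 3 · -3 = -12
p(-3) = ⊕ of these = min[-4, -1, -5, -12] = -12.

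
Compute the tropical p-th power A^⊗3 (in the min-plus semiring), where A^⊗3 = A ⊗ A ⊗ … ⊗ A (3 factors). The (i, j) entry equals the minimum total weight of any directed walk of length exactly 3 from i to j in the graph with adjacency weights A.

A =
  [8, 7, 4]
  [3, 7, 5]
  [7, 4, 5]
A^⊗3 =
  [11, 13, 13]
  [12, 11, 12]
  [12, 13, 11]

Each entry (A^⊗3)_ij equals the minimum over all length-3 walks i = v_0 → v_1 → … → v_3 = j of Σ_t A[v_t][v_{t+1}]. For example, for (i, j) = (0, 2) we minimise over 9 possible intermediate vertex sequences; the minimum is 13, attained along the walk 0 → 2 → 1 → 2.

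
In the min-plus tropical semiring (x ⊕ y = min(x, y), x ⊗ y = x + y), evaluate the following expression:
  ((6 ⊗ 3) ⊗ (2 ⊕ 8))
((6 ⊗ 3) ⊗ (2 ⊕ 8)) = 11

Expand innermost to outermost. Recall ⊕ takes the minimum of its arguments and ⊗ takes their sum. Working out the expression ((6 ⊗ 3) ⊗ (2 ⊕ 8)) gives 11.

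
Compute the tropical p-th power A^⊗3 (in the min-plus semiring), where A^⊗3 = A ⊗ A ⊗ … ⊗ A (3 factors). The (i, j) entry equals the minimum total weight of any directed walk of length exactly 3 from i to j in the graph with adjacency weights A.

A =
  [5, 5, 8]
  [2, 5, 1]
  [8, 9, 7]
A^⊗3 =
  [12, 12, 11]
  [9, 12, 8]
  [15, 16, 14]

Each entry (A^⊗3)_ij equals the minimum over all length-3 walks i = v_0 → v_1 → … → v_3 = j of Σ_t A[v_t][v_{t+1}]. For example, for (i, j) = (0, 2) we minimise over 9 possible intermediate vertex sequences; the minimum is 11, attained along the walk 0 → 0 → 1 → 2.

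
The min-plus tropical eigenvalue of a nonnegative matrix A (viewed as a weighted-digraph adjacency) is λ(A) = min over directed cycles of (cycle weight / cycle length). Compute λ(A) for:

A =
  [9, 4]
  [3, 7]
λ(A) = 7/2

Enumerate directed cycles and compute their means (weight / length). Sample:
  cycle 0 → 0: weight = 9, length = 1, mean = 9/1 ≈ 9.000
  cycle 1 → 1: weight = 7, length = 1, mean = 7/1 ≈ 7.000
  cycle 0 → 1 → 0: weight = 7, length = 2, mean = 7/2 ≈ 3.500
  cycle 1 → 0 → 1: weight = 7, length = 2, mean = 7/2 ≈ 3.500
Minimum mean = 3.500, attained e.g. along the cycle 0 → 1 → 0 with weight 7 and length 2. So λ(A) = 7/2 = 7/2.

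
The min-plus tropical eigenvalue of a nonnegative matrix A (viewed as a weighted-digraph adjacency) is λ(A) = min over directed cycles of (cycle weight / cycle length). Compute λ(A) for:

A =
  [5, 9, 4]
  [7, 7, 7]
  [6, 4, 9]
λ(A) = 5

Enumerate directed cycles and compute their means (weight / length). Sample:
  cycle 0 → 0: weight = 5, length = 1, mean = 5/1 ≈ 5.000
  cycle 1 → 1: weight = 7, length = 1, mean = 7/1 ≈ 7.000
  cycle 2 → 2: weight = 9, length = 1, mean = 9/1 ≈ 9.000
  cycle 0 → 1 → 0: weight = 16, length = 2, mean = 16/2 ≈ 8.000
  cycle 0 → 2 → 0: weight = 10, length = 2, mean = 10/2 ≈ 5.000
  cycle 1 → 0 → 1: weight = 16, length = 2, mean = 16/2 ≈ 8.000
Minimum mean = 5.000, attained e.g. along the cycle 0 → 0 with weight 5 and length 1. So λ(A) = 5/1 = 5.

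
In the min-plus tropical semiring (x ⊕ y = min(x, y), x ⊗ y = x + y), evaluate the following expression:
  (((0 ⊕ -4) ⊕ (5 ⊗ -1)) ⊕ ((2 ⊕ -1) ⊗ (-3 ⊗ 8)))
(((0 ⊕ -4) ⊕ (5 ⊗ -1)) ⊕ ((2 ⊕ -1) ⊗ (-3 ⊗ 8))) = -4

Expand innermost to outermost. Recall ⊕ takes the minimum of its arguments and ⊗ takes their sum. Working out the expression (((0 ⊕ -4) ⊕ (5 ⊗ -1)) ⊕ ((2 ⊕ -1) ⊗ (-3 ⊗ 8))) gives -4.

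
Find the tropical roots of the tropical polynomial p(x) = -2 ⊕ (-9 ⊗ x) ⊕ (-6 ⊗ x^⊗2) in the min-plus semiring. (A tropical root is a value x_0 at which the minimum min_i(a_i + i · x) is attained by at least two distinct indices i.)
Roots: {-3, 7}

Each tropical root is a break point of the lower envelope of the lines y = a_i + i · x (there are 3 lines, with slopes 0, 1, ..., 2). Only the lines that attain the minimum somewhere contribute to roots; other lines are dominated. Here the surviving (envelope) indices are i = 2, i = 1, i = 0.
Intersections between consecutive envelope lines give the roots: for adjacent envelope indices i < j the intersection is x = (a_i − a_j) / (j − i). Reading off the sorted break points: {-3, 7}.
Verification: at each break x_0, at least two indices attain the minimum of min_i(a_i + i · x_0).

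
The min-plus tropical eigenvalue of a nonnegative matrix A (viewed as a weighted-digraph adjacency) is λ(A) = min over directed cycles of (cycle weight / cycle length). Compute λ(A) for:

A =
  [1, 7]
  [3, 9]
λ(A) = 1

Enumerate directed cycles and compute their means (weight / length). Sample:
  cycle 0 → 0: weight = 1, length = 1, mean = 1/1 ≈ 1.000
  cycle 1 → 1: weight = 9, length = 1, mean = 9/1 ≈ 9.000
  cycle 0 → 1 → 0: weight = 10, length = 2, mean = 10/2 ≈ 5.000
  cycle 1 → 0 → 1: weight = 10, length = 2, mean = 10/2 ≈ 5.000
Minimum mean = 1.000, attained e.g. along the cycle 0 → 0 with weight 1 and length 1. So λ(A) = 1/1 = 1.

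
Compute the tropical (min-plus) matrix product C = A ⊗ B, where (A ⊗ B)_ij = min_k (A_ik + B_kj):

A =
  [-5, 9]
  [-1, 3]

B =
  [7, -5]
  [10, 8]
A ⊗ B =
  [2, -10]
  [6, -6]

Apply the min-plus product entry-by-entry:
  C[0][0] = min over k of (A[0][0] + B[0][0] = -5 + 7 = 2, A[0][1] + B[1][0] = 9 + 10 = 19) = 2 (attained at k = 0)
  C[0][1] = min over k of (A[0][0] + B[0][1] = -5 + -5 = -10, A[0][1] + B[1][1] = 9 + 8 = 17) = -10 (attained at k = 0)
  C[1][0] = min over k of (A[1][0] + B[0][0] = -1 + 7 = 6, A[1][1] + B[1][0] = 3 + 10 = 13) = 6 (attained at k = 0)
  C[1][1] = min over k of (A[1][0] + B[0][1] = -1 + -5 = -6, A[1][1] + B[1][1] = 3 + 8 = 11) = -6 (attained at k = 0)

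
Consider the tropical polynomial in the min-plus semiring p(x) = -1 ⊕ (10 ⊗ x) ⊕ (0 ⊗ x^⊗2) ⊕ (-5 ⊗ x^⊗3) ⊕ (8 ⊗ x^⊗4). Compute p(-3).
p(-3) = -14

A tropical monomial a ⊗ x^⊗i evaluates to a + i · x. Evaluating each term at x = -3:
  Term 0 contributes -1 + 0 · -3 = -1
  Term 1 contributes 10 + 1 · -3 = 7
  Term 2 contributes 0 + 2 · -3 = -6
  Term 3 contributes -5 + 3 · -3 = -14
  Term 4 contributes 8 + 4 · -3 = -4
p(-3) = ⊕ of these = min[-1, 7, -6, -14, -4] = -14.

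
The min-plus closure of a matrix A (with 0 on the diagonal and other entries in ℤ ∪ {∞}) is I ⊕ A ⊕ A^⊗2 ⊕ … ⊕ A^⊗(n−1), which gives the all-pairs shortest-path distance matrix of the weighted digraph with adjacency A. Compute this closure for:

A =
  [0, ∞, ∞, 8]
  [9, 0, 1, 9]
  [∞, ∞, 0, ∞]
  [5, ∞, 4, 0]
Closure =
  [0, ∞, 12, 8]
  [9, 0, 1, 9]
  [∞, ∞, 0, ∞]
  [5, ∞, 4, 0]

This is the Floyd-Warshall all-pairs shortest-path computation. For each intermediate vertex k = 0, 1, …, 3, update dist[i][j] ← min(dist[i][j], dist[i][k] + dist[k][j]). The final matrix gives, for each (i, j), the minimum total weight of any directed path from i to j (possibly empty when i = j).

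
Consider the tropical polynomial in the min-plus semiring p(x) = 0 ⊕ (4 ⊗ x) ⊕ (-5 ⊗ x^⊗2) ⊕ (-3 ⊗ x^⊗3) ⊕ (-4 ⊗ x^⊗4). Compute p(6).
p(6) = 0

A tropical monomial a ⊗ x^⊗i evaluates to a + i · x. Evaluating each term at x = 6:
  Term 0 contributes 0 + 0 · 6 = 0
  Term 1 contributes 4 + 1 · 6 = 10
  Term 2 contributes -5 + 2 · 6 = 7
  Term 3 contributes -3 + 3 · 6 = 15
  Term 4 contributes -4 + 4 · 6 = 20
p(6) = ⊕ of these = min[0, 10, 7, 15, 20] = 0.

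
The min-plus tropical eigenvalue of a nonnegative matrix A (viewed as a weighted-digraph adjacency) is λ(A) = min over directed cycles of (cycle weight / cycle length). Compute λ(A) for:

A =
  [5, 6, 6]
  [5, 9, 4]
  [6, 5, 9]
λ(A) = 9/2

Enumerate directed cycles and compute their means (weight / length). Sample:
  cycle 0 → 0: weight = 5, length = 1, mean = 5/1 ≈ 5.000
  cycle 1 → 1: weight = 9, length = 1, mean = 9/1 ≈ 9.000
  cycle 2 → 2: weight = 9, length = 1, mean = 9/1 ≈ 9.000
  cycle 0 → 1 → 0: weight = 11, length = 2, mean = 11/2 ≈ 5.500
  cycle 0 → 2 → 0: weight = 12, length = 2, mean = 12/2 ≈ 6.000
  cycle 1 → 0 → 1: weight = 11, length = 2, mean = 11/2 ≈ 5.500
Minimum mean = 4.500, attained e.g. along the cycle 1 → 2 → 1 with weight 9 and length 2. So λ(A) = 9/2 = 9/2.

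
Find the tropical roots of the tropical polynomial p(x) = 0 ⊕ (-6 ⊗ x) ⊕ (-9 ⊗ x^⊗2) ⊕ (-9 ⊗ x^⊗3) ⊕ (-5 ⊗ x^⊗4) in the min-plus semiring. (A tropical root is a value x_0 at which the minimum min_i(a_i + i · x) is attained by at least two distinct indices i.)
Roots: {-4, 0, 3, 6}

Each tropical root is a break point of the lower envelope of the lines y = a_i + i · x (there are 5 lines, with slopes 0, 1, ..., 4). Only the lines that attain the minimum somewhere contribute to roots; other lines are dominated. Here the surviving (envelope) indices are i = 4, i = 3, i = 2, i = 1, i = 0.
Intersections between consecutive envelope lines give the roots: for adjacent envelope indices i < j the intersection is x = (a_i − a_j) / (j − i). Reading off the sorted break points: {-4, 0, 3, 6}.
Verification: at each break x_0, at least two indices attain the minimum of min_i(a_i + i · x_0).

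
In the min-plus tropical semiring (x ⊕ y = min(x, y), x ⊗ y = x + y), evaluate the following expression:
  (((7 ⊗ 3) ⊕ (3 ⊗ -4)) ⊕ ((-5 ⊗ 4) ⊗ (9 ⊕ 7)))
(((7 ⊗ 3) ⊕ (3 ⊗ -4)) ⊕ ((-5 ⊗ 4) ⊗ (9 ⊕ 7))) = -1

Expand innermost to outermost. Recall ⊕ takes the minimum of its arguments and ⊗ takes their sum. Working out the expression (((7 ⊗ 3) ⊕ (3 ⊗ -4)) ⊕ ((-5 ⊗ 4) ⊗ (9 ⊕ 7))) gives -1.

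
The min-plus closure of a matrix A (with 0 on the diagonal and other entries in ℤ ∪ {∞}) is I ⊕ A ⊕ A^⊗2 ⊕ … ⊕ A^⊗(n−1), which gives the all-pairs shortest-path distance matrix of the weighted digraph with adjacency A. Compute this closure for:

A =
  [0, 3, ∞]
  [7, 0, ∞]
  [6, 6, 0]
Closure =
  [0, 3, ∞]
  [7, 0, ∞]
  [6, 6, 0]

This is the Floyd-Warshall all-pairs shortest-path computation. For each intermediate vertex k = 0, 1, …, 2, update dist[i][j] ← min(dist[i][j], dist[i][k] + dist[k][j]). The final matrix gives, for each (i, j), the minimum total weight of any directed path from i to j (possibly empty when i = j).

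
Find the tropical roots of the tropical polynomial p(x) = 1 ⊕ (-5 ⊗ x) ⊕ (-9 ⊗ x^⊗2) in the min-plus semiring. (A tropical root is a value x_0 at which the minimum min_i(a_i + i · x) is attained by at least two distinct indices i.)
Roots: {4, 6}

Each tropical root is a break point of the lower envelope of the lines y = a_i + i · x (there are 3 lines, with slopes 0, 1, ..., 2). Only the lines that attain the minimum somewhere contribute to roots; other lines are dominated. Here the surviving (envelope) indices are i = 2, i = 1, i = 0.
Intersections between consecutive envelope lines give the roots: for adjacent envelope indices i < j the intersection is x = (a_i − a_j) / (j − i). Reading off the sorted break points: {4, 6}.
Verification: at each break x_0, at least two indices attain the minimum of min_i(a_i + i · x_0).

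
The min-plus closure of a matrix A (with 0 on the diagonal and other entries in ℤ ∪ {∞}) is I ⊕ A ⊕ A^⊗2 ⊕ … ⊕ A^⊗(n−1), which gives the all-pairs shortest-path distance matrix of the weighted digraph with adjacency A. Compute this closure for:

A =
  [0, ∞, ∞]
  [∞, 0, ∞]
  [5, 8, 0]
Closure =
  [0, ∞, ∞]
  [∞, 0, ∞]
  [5, 8, 0]

This is the Floyd-Warshall all-pairs shortest-path computation. For each intermediate vertex k = 0, 1, …, 2, update dist[i][j] ← min(dist[i][j], dist[i][k] + dist[k][j]). The final matrix gives, for each (i, j), the minimum total weight of any directed path from i to j (possibly empty when i = j).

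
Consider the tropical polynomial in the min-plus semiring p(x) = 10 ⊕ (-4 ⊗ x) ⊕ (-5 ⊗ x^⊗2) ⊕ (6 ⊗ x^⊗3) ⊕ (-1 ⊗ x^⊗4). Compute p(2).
p(2) = -2

A tropical monomial a ⊗ x^⊗i evaluates to a + i · x. Evaluating each term at x = 2:
  Term 0 contributes 10 + 0 · 2 = 10
  Term 1 contributes -4 + 1 · 2 = -2
  Term 2 contributes -5 + 2 · 2 = -1
  Term 3 contributes 6 + 3 · 2 = 12
  Term 4 contributes -1 + 4 · 2 = 7
p(2) = ⊕ of these = min[10, -2, -1, 12, 7] = -2.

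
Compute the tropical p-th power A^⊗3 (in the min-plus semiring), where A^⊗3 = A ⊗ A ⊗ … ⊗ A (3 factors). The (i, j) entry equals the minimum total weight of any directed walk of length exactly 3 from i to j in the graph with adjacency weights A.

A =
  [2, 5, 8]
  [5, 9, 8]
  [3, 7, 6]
A^⊗3 =
  [6, 9, 12]
  [9, 12, 15]
  [7, 10, 13]

Each entry (A^⊗3)_ij equals the minimum over all length-3 walks i = v_0 → v_1 → … → v_3 = j of Σ_t A[v_t][v_{t+1}]. For example, for (i, j) = (0, 2) we minimise over 9 possible intermediate vertex sequences; the minimum is 12, attained along the walk 0 → 0 → 0 → 2.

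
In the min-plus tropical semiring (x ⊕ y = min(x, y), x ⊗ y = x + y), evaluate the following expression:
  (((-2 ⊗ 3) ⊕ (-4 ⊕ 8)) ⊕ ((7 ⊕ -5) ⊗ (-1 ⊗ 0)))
(((-2 ⊗ 3) ⊕ (-4 ⊕ 8)) ⊕ ((7 ⊕ -5) ⊗ (-1 ⊗ 0))) = -6

Expand innermost to outermost. Recall ⊕ takes the minimum of its arguments and ⊗ takes their sum. Working out the expression (((-2 ⊗ 3) ⊕ (-4 ⊕ 8)) ⊕ ((7 ⊕ -5) ⊗ (-1 ⊗ 0))) gives -6.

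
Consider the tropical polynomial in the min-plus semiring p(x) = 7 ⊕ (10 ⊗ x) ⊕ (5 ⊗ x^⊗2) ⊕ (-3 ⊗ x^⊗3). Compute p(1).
p(1) = 0

A tropical monomial a ⊗ x^⊗i evaluates to a + i · x. Evaluating each term at x = 1:
  Term 0 contributes 7 + 0 · 1 = 7
  Term 1 contributes 10 + 1 · 1 = 11
  Term 2 contributes 5 + 2 · 1 = 7
  Term 3 contributes -3 + 3 · 1 = 0
p(1) = ⊕ of these = min[7, 11, 7, 0] = 0.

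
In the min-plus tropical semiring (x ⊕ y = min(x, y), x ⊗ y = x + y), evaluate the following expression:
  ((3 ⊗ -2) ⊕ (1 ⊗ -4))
((3 ⊗ -2) ⊕ (1 ⊗ -4)) = -3

Expand innermost to outermost. Recall ⊕ takes the minimum of its arguments and ⊗ takes their sum. Working out the expression ((3 ⊗ -2) ⊕ (1 ⊗ -4)) gives -3.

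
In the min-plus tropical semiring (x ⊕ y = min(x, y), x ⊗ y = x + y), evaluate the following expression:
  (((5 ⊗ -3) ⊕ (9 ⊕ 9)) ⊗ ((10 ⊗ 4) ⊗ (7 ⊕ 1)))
(((5 ⊗ -3) ⊕ (9 ⊕ 9)) ⊗ ((10 ⊗ 4) ⊗ (7 ⊕ 1))) = 17

Expand innermost to outermost. Recall ⊕ takes the minimum of its arguments and ⊗ takes their sum. Working out the expression (((5 ⊗ -3) ⊕ (9 ⊕ 9)) ⊗ ((10 ⊗ 4) ⊗ (7 ⊕ 1))) gives 17.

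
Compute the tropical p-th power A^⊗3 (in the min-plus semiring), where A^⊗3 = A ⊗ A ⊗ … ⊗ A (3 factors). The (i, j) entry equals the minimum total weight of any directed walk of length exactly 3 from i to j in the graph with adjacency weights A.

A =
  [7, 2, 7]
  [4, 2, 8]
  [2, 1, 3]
A^⊗3 =
  [8, 6, 12]
  [8, 6, 12]
  [7, 5, 9]

Each entry (A^⊗3)_ij equals the minimum over all length-3 walks i = v_0 → v_1 → … → v_3 = j of Σ_t A[v_t][v_{t+1}]. For example, for (i, j) = (0, 2) we minimise over 9 possible intermediate vertex sequences; the minimum is 12, attained along the walk 0 → 1 → 1 → 2.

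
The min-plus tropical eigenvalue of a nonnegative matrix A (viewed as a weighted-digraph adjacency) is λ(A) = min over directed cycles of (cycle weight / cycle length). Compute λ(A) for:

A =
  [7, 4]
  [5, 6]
λ(A) = 9/2

Enumerate directed cycles and compute their means (weight / length). Sample:
  cycle 0 → 0: weight = 7, length = 1, mean = 7/1 ≈ 7.000
  cycle 1 → 1: weight = 6, length = 1, mean = 6/1 ≈ 6.000
  cycle 0 → 1 → 0: weight = 9, length = 2, mean = 9/2 ≈ 4.500
  cycle 1 → 0 → 1: weight = 9, length = 2, mean = 9/2 ≈ 4.500
Minimum mean = 4.500, attained e.g. along the cycle 0 → 1 → 0 with weight 9 and length 2. So λ(A) = 9/2 = 9/2.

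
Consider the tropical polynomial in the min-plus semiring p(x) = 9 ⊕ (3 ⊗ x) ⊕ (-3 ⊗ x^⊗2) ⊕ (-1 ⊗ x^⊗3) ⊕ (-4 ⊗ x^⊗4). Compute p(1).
p(1) = -1

A tropical monomial a ⊗ x^⊗i evaluates to a + i · x. Evaluating each term at x = 1:
  Term 0 contributes 9 + 0 · 1 = 9
  Term 1 contributes 3 + 1 · 1 = 4
  Term 2 contributes -3 + 2 · 1 = -1
  Term 3 contributes -1 + 3 · 1 = 2
  Term 4 contributes -4 + 4 · 1 = 0
p(1) = ⊕ of these = min[9, 4, -1, 2, 0] = -1.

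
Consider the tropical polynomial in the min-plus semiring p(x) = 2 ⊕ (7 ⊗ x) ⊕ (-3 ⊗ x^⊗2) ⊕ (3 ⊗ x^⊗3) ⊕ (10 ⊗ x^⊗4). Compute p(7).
p(7) = 2

A tropical monomial a ⊗ x^⊗i evaluates to a + i · x. Evaluating each term at x = 7:
  Term 0 contributes 2 + 0 · 7 = 2
  Term 1 contributes 7 + 1 · 7 = 14
  Term 2 contributes -3 + 2 · 7 = 11
  Term 3 contributes 3 + 3 · 7 = 24
  Term 4 contributes 10 + 4 · 7 = 38
p(7) = ⊕ of these = min[2, 14, 11, 24, 38] = 2.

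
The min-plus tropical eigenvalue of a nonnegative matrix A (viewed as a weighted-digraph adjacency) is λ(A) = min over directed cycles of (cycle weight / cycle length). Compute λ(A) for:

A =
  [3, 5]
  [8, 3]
λ(A) = 3

Enumerate directed cycles and compute their means (weight / length). Sample:
  cycle 0 → 0: weight = 3, length = 1, mean = 3/1 ≈ 3.000
  cycle 1 → 1: weight = 3, length = 1, mean = 3/1 ≈ 3.000
  cycle 0 → 1 → 0: weight = 13, length = 2, mean = 13/2 ≈ 6.500
  cycle 1 → 0 → 1: weight = 13, length = 2, mean = 13/2 ≈ 6.500
Minimum mean = 3.000, attained e.g. along the cycle 0 → 0 with weight 3 and length 1. So λ(A) = 3/1 = 3.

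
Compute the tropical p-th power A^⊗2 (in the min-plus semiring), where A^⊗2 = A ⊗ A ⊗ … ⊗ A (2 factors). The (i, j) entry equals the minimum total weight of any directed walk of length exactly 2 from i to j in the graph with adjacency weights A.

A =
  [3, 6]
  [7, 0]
A^⊗2 =
  [6, 6]
  [7, 0]

Each entry (A^⊗2)_ij equals the minimum over all length-2 walks i = v_0 → v_1 → … → v_2 = j of Σ_t A[v_t][v_{t+1}]. For example, for (i, j) = (0, 1) we minimise over 2 possible intermediate vertex sequences; the minimum is 6, attained along the walk 0 → 1 → 1.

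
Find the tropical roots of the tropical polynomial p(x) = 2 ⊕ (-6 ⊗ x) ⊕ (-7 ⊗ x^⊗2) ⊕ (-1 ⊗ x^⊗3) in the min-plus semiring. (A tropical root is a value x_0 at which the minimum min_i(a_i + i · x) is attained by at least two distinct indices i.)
Roots: {-6, 1, 8}

Each tropical root is a break point of the lower envelope of the lines y = a_i + i · x (there are 4 lines, with slopes 0, 1, ..., 3). Only the lines that attain the minimum somewhere contribute to roots; other lines are dominated. Here the surviving (envelope) indices are i = 3, i = 2, i = 1, i = 0.
Intersections between consecutive envelope lines give the roots: for adjacent envelope indices i < j the intersection is x = (a_i − a_j) / (j − i). Reading off the sorted break points: {-6, 1, 8}.
Verification: at each break x_0, at least two indices attain the minimum of min_i(a_i + i · x_0).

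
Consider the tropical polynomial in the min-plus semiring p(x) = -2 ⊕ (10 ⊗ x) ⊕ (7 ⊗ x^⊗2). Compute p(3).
p(3) = -2

A tropical monomial a ⊗ x^⊗i evaluates to a + i · x. Evaluating each term at x = 3:
  Term 0 contributes -2 + 0 · 3 = -2
  Term 1 contributes 10 + 1 · 3 = 13
  Term 2 contributes 7 + 2 · 3 = 13
p(3) = ⊕ of these = min[-2, 13, 13] = -2.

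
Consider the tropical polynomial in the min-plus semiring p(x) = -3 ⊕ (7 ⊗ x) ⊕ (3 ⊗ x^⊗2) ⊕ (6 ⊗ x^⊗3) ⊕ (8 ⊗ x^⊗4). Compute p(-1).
p(-1) = -3

A tropical monomial a ⊗ x^⊗i evaluates to a + i · x. Evaluating each term at x = -1:
  Term 0 contributes -3 + 0 · -1 = -3
  Term 1 contributes 7 + 1 · -1 = 6
  Term 2 contributes 3 + 2 · -1 = 1
  Term 3 contributes 6 + 3 · -1 = 3
  Term 4 contributes 8 + 4 · -1 = 4
p(-1) = ⊕ of these = min[-3, 6, 1, 3, 4] = -3.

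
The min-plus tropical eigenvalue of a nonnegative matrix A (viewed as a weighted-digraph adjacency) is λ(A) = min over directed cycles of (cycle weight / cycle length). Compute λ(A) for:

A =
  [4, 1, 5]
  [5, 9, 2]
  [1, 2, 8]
λ(A) = 4/3

Enumerate directed cycles and compute their means (weight / length). Sample:
  cycle 0 → 0: weight = 4, length = 1, mean = 4/1 ≈ 4.000
  cycle 1 → 1: weight = 9, length = 1, mean = 9/1 ≈ 9.000
  cycle 2 → 2: weight = 8, length = 1, mean = 8/1 ≈ 8.000
  cycle 0 → 1 → 0: weight = 6, length = 2, mean = 6/2 ≈ 3.000
  cycle 0 → 2 → 0: weight = 6, length = 2, mean = 6/2 ≈ 3.000
  cycle 1 → 0 → 1: weight = 6, length = 2, mean = 6/2 ≈ 3.000
Minimum mean = 1.333, attained e.g. along the cycle 0 → 1 → 2 → 0 with weight 4 and length 3. So λ(A) = 4/3 = 4/3.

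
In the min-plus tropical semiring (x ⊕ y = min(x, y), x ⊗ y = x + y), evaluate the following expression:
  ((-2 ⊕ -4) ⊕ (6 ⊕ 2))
((-2 ⊕ -4) ⊕ (6 ⊕ 2)) = -4

Expand innermost to outermost. Recall ⊕ takes the minimum of its arguments and ⊗ takes their sum. Working out the expression ((-2 ⊕ -4) ⊕ (6 ⊕ 2)) gives -4.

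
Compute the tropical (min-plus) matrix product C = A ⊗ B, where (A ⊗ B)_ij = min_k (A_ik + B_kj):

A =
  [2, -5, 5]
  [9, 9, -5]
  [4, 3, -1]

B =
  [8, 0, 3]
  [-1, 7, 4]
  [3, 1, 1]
A ⊗ B =
  [-6, 2, -1]
  [-2, -4, -4]
  [2, 0, 0]

Apply the min-plus product entry-by-entry:
  C[0][0] = min over k of (A[0][0] + B[0][0] = 2 + 8 = 10, A[0][1] + B[1][0] = -5 + -1 = -6, A[0][2] + B[2][0] = 5 + 3 = 8) = -6 (attained at k = 1)
  C[0][1] = min over k of (A[0][0] + B[0][1] = 2 + 0 = 2, A[0][1] + B[1][1] = -5 + 7 = 2, A[0][2] + B[2][1] = 5 + 1 = 6) = 2 (attained at k = 0)
  C[0][2] = min over k of (A[0][0] + B[0][2] = 2 + 3 = 5, A[0][1] + B[1][2] = -5 + 4 = -1, A[0][2] + B[2][2] = 5 + 1 = 6) = -1 (attained at k = 1)
  C[1][0] = min over k of (A[1][0] + B[0][0] = 9 + 8 = 17, A[1][1] + B[1][0] = 9 + -1 = 8, A[1][2] + B[2][0] = -5 + 3 = -2) = -2 (attained at k = 2)
  C[1][1] = min over k of (A[1][0] + B[0][1] = 9 + 0 = 9, A[1][1] + B[1][1] = 9 + 7 = 16, A[1][2] + B[2][1] = -5 + 1 = -4) = -4 (attained at k = 2)
  C[1][2] = min over k of (A[1][0] + B[0][2] = 9 + 3 = 12, A[1][1] + B[1][2] = 9 + 4 = 13, A[1][2] + B[2][2] = -5 + 1 = -4) = -4 (attained at k = 2)
  C[2][0] = min over k of (A[2][0] + B[0][0] = 4 + 8 = 12, A[2][1] + B[1][0] = 3 + -1 = 2, A[2][2] + B[2][0] = -1 + 3 = 2) = 2 (attained at k = 1)
  C[2][1] = min over k of (A[2][0] + B[0][1] = 4 + 0 = 4, A[2][1] + B[1][1] = 3 + 7 = 10, A[2][2] + B[2][1] = -1 + 1 = 0) = 0 (attained at k = 2)
  C[2][2] = min over k of (A[2][0] + B[0][2] = 4 + 3 = 7, A[2][1] + B[1][2] = 3 + 4 = 7, A[2][2] + B[2][2] = -1 + 1 = 0) = 0 (attained at k = 2)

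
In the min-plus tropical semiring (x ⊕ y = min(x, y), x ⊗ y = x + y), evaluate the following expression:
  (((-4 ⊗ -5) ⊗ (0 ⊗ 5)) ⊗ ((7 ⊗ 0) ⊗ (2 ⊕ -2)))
(((-4 ⊗ -5) ⊗ (0 ⊗ 5)) ⊗ ((7 ⊗ 0) ⊗ (2 ⊕ -2))) = 1

Expand innermost to outermost. Recall ⊕ takes the minimum of its arguments and ⊗ takes their sum. Working out the expression (((-4 ⊗ -5) ⊗ (0 ⊗ 5)) ⊗ ((7 ⊗ 0) ⊗ (2 ⊕ -2))) gives 1.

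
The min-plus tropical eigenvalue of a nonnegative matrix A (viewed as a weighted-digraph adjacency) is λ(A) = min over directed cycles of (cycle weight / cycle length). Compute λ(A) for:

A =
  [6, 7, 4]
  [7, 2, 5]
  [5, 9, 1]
λ(A) = 1

Enumerate directed cycles and compute their means (weight / length). Sample:
  cycle 0 → 0: weight = 6, length = 1, mean = 6/1 ≈ 6.000
  cycle 1 → 1: weight = 2, length = 1, mean = 2/1 ≈ 2.000
  cycle 2 → 2: weight = 1, length = 1, mean = 1/1 ≈ 1.000
  cycle 0 → 1 → 0: weight = 14, length = 2, mean = 14/2 ≈ 7.000
  cycle 0 → 2 → 0: weight = 9, length = 2, mean = 9/2 ≈ 4.500
  cycle 1 → 0 → 1: weight = 14, length = 2, mean = 14/2 ≈ 7.000
Minimum mean = 1.000, attained e.g. along the cycle 2 → 2 with weight 1 and length 1. So λ(A) = 1/1 = 1.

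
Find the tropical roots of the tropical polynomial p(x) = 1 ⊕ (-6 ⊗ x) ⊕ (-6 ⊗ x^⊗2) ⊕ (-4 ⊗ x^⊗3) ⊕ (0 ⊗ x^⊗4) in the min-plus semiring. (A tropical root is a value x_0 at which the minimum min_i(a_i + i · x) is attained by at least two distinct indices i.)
Roots: {-4, -2, 0, 7}

Each tropical root is a break point of the lower envelope of the lines y = a_i + i · x (there are 5 lines, with slopes 0, 1, ..., 4). Only the lines that attain the minimum somewhere contribute to roots; other lines are dominated. Here the surviving (envelope) indices are i = 4, i = 3, i = 2, i = 1, i = 0.
Intersections between consecutive envelope lines give the roots: for adjacent envelope indices i < j the intersection is x = (a_i − a_j) / (j − i). Reading off the sorted break points: {-4, -2, 0, 7}.
Verification: at each break x_0, at least two indices attain the minimum of min_i(a_i + i · x_0).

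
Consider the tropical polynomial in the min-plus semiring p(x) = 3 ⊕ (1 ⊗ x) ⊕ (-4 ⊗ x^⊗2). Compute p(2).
p(2) = 0

A tropical monomial a ⊗ x^⊗i evaluates to a + i · x. Evaluating each term at x = 2:
  Term 0 contributes 3 + 0 · 2 = 3
  Term 1 contributes 1 + 1 · 2 = 3
  Term 2 contributes -4 + 2 · 2 = 0
p(2) = ⊕ of these = min[3, 3, 0] = 0.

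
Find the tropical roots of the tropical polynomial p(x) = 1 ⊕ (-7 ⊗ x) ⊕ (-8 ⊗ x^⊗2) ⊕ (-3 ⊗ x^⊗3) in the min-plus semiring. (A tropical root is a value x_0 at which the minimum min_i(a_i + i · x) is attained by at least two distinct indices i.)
Roots: {-5, 1, 8}

Each tropical root is a break point of the lower envelope of the lines y = a_i + i · x (there are 4 lines, with slopes 0, 1, ..., 3). Only the lines that attain the minimum somewhere contribute to roots; other lines are dominated. Here the surviving (envelope) indices are i = 3, i = 2, i = 1, i = 0.
Intersections between consecutive envelope lines give the roots: for adjacent envelope indices i < j the intersection is x = (a_i − a_j) / (j − i). Reading off the sorted break points: {-5, 1, 8}.
Verification: at each break x_0, at least two indices attain the minimum of min_i(a_i + i · x_0).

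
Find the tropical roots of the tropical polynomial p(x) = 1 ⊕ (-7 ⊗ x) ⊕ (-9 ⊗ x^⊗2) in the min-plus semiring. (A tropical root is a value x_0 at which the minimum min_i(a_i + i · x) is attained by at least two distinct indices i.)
Roots: {2, 8}

Each tropical root is a break point of the lower envelope of the lines y = a_i + i · x (there are 3 lines, with slopes 0, 1, ..., 2). Only the lines that attain the minimum somewhere contribute to roots; other lines are dominated. Here the surviving (envelope) indices are i = 2, i = 1, i = 0.
Intersections between consecutive envelope lines give the roots: for adjacent envelope indices i < j the intersection is x = (a_i − a_j) / (j − i). Reading off the sorted break points: {2, 8}.
Verification: at each break x_0, at least two indices attain the minimum of min_i(a_i + i · x_0).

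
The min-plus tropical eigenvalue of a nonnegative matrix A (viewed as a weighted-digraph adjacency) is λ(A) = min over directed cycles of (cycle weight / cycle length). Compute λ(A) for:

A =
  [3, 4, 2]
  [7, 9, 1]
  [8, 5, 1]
λ(A) = 1

Enumerate directed cycles and compute their means (weight / length). Sample:
  cycle 0 → 0: weight = 3, length = 1, mean = 3/1 ≈ 3.000
  cycle 1 → 1: weight = 9, length = 1, mean = 9/1 ≈ 9.000
  cycle 2 → 2: weight = 1, length = 1, mean = 1/1 ≈ 1.000
  cycle 0 → 1 → 0: weight = 11, length = 2, mean = 11/2 ≈ 5.500
  cycle 0 → 2 → 0: weight = 10, length = 2, mean = 10/2 ≈ 5.000
  cycle 1 → 0 → 1: weight = 11, length = 2, mean = 11/2 ≈ 5.500
Minimum mean = 1.000, attained e.g. along the cycle 2 → 2 with weight 1 and length 1. So λ(A) = 1/1 = 1.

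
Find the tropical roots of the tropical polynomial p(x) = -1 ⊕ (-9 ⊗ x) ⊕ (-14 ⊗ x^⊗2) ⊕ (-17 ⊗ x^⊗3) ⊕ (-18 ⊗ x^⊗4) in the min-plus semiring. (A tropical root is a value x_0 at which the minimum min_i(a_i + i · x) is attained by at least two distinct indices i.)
Roots: {1, 3, 5, 8}

Each tropical root is a break point of the lower envelope of the lines y = a_i + i · x (there are 5 lines, with slopes 0, 1, ..., 4). Only the lines that attain the minimum somewhere contribute to roots; other lines are dominated. Here the surviving (envelope) indices are i = 4, i = 3, i = 2, i = 1, i = 0.
Intersections between consecutive envelope lines give the roots: for adjacent envelope indices i < j the intersection is x = (a_i − a_j) / (j − i). Reading off the sorted break points: {1, 3, 5, 8}.
Verification: at each break x_0, at least two indices attain the minimum of min_i(a_i + i · x_0).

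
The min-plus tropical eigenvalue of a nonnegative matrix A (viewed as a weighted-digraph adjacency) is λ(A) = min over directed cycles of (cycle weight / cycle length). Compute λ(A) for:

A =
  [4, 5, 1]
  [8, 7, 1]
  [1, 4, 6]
λ(A) = 1

Enumerate directed cycles and compute their means (weight / length). Sample:
  cycle 0 → 0: weight = 4, length = 1, mean = 4/1 ≈ 4.000
  cycle 1 → 1: weight = 7, length = 1, mean = 7/1 ≈ 7.000
  cycle 2 → 2: weight = 6, length = 1, mean = 6/1 ≈ 6.000
  cycle 0 → 1 → 0: weight = 13, length = 2, mean = 13/2 ≈ 6.500
  cycle 0 → 2 → 0: weight = 2, length = 2, mean = 2/2 ≈ 1.000
  cycle 1 → 0 → 1: weight = 13, length = 2, mean = 13/2 ≈ 6.500
Minimum mean = 1.000, attained e.g. along the cycle 0 → 2 → 0 with weight 2 and length 2. So λ(A) = 2/2 = 1.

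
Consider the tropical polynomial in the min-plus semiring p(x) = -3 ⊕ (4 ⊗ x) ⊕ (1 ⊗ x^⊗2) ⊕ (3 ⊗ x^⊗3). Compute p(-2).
p(-2) = -3

A tropical monomial a ⊗ x^⊗i evaluates to a + i · x. Evaluating each term at x = -2:
  Term 0 contributes -3 + 0 · -2 = -3
  Term 1 contributes 4 + 1 · -2 = 2
  Term 2 contributes 1 + 2 · -2 = -3
  Term 3 contributes 3 + 3 · -2 = -3
p(-2) = ⊕ of these = min[-3, 2, -3, -3] = -3.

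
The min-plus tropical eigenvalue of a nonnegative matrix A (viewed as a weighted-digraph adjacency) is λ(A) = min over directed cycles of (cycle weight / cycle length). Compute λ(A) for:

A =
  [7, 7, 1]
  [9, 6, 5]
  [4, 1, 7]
λ(A) = 5/2

Enumerate directed cycles and compute their means (weight / length). Sample:
  cycle 0 → 0: weight = 7, length = 1, mean = 7/1 ≈ 7.000
  cycle 1 → 1: weight = 6, length = 1, mean = 6/1 ≈ 6.000
  cycle 2 → 2: weight = 7, length = 1, mean = 7/1 ≈ 7.000
  cycle 0 → 1 → 0: weight = 16, length = 2, mean = 16/2 ≈ 8.000
  cycle 0 → 2 → 0: weight = 5, length = 2, mean = 5/2 ≈ 2.500
  cycle 1 → 0 → 1: weight = 16, length = 2, mean = 16/2 ≈ 8.000
Minimum mean = 2.500, attained e.g. along the cycle 0 → 2 → 0 with weight 5 and length 2. So λ(A) = 5/2 = 5/2.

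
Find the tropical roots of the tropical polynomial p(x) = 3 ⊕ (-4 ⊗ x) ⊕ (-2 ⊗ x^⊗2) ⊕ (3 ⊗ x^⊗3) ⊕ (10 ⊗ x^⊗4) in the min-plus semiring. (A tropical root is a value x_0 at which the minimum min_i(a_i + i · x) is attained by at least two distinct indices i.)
Roots: {-7, -5, -2, 7}

Each tropical root is a break point of the lower envelope of the lines y = a_i + i · x (there are 5 lines, with slopes 0, 1, ..., 4). Only the lines that attain the minimum somewhere contribute to roots; other lines are dominated. Here the surviving (envelope) indices are i = 4, i = 3, i = 2, i = 1, i = 0.
Intersections between consecutive envelope lines give the roots: for adjacent envelope indices i < j the intersection is x = (a_i − a_j) / (j − i). Reading off the sorted break points: {-7, -5, -2, 7}.
Verification: at each break x_0, at least two indices attain the minimum of min_i(a_i + i · x_0).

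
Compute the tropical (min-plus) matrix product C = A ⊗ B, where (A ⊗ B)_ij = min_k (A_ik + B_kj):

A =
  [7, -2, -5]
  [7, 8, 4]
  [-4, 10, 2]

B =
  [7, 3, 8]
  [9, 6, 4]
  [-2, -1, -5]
A ⊗ B =
  [-7, -6, -10]
  [2, 3, -1]
  [0, -1, -3]

Apply the min-plus product entry-by-entry:
  C[0][0] = min over k of (A[0][0] + B[0][0] = 7 + 7 = 14, A[0][1] + B[1][0] = -2 + 9 = 7, A[0][2] + B[2][0] = -5 + -2 = -7) = -7 (attained at k = 2)
  C[0][1] = min over k of (A[0][0] + B[0][1] = 7 + 3 = 10, A[0][1] + B[1][1] = -2 + 6 = 4, A[0][2] + B[2][1] = -5 + -1 = -6) = -6 (attained at k = 2)
  C[0][2] = min over k of (A[0][0] + B[0][2] = 7 + 8 = 15, A[0][1] + B[1][2] = -2 + 4 = 2, A[0][2] + B[2][2] = -5 + -5 = -10) = -10 (attained at k = 2)
  C[1][0] = min over k of (A[1][0] + B[0][0] = 7 + 7 = 14, A[1][1] + B[1][0] = 8 + 9 = 17, A[1][2] + B[2][0] = 4 + -2 = 2) = 2 (attained at k = 2)
  C[1][1] = min over k of (A[1][0] + B[0][1] = 7 + 3 = 10, A[1][1] + B[1][1] = 8 + 6 = 14, A[1][2] + B[2][1] = 4 + -1 = 3) = 3 (attained at k = 2)
  C[1][2] = min over k of (A[1][0] + B[0][2] = 7 + 8 = 15, A[1][1] + B[1][2] = 8 + 4 = 12, A[1][2] + B[2][2] = 4 + -5 = -1) = -1 (attained at k = 2)
  C[2][0] = min over k of (A[2][0] + B[0][0] = -4 + 7 = 3, A[2][1] + B[1][0] = 10 + 9 = 19, A[2][2] + B[2][0] = 2 + -2 = 0) = 0 (attained at k = 2)
  C[2][1] = min over k of (A[2][0] + B[0][1] = -4 + 3 = -1, A[2][1] + B[1][1] = 10 + 6 = 16, A[2][2] + B[2][1] = 2 + -1 = 1) = -1 (attained at k = 0)
  C[2][2] = min over k of (A[2][0] + B[0][2] = -4 + 8 = 4, A[2][1] + B[1][2] = 10 + 4 = 14, A[2][2] + B[2][2] = 2 + -5 = -3) = -3 (attained at k = 2)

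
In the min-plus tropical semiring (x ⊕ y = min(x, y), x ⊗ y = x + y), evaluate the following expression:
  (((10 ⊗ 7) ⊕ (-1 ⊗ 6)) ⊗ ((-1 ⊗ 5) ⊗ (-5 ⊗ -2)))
(((10 ⊗ 7) ⊕ (-1 ⊗ 6)) ⊗ ((-1 ⊗ 5) ⊗ (-5 ⊗ -2))) = 2

Expand innermost to outermost. Recall ⊕ takes the minimum of its arguments and ⊗ takes their sum. Working out the expression (((10 ⊗ 7) ⊕ (-1 ⊗ 6)) ⊗ ((-1 ⊗ 5) ⊗ (-5 ⊗ -2))) gives 2.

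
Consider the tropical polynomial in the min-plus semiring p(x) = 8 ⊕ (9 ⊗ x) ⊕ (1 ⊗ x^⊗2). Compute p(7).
p(7) = 8

A tropical monomial a ⊗ x^⊗i evaluates to a + i · x. Evaluating each term at x = 7:
  Term 0 contributes 8 + 0 · 7 = 8
  Term 1 contributes 9 + 1 · 7 = 16
  Term 2 contributes 1 + 2 · 7 = 15
p(7) = ⊕ of these = min[8, 16, 15] = 8.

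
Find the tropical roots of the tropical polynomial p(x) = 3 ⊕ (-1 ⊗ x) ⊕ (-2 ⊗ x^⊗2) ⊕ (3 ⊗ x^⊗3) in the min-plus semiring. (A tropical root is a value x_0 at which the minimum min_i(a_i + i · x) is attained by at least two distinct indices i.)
Roots: {-5, 1, 4}

Each tropical root is a break point of the lower envelope of the lines y = a_i + i · x (there are 4 lines, with slopes 0, 1, ..., 3). Only the lines that attain the minimum somewhere contribute to roots; other lines are dominated. Here the surviving (envelope) indices are i = 3, i = 2, i = 1, i = 0.
Intersections between consecutive envelope lines give the roots: for adjacent envelope indices i < j the intersection is x = (a_i − a_j) / (j − i). Reading off the sorted break points: {-5, 1, 4}.
Verification: at each break x_0, at least two indices attain the minimum of min_i(a_i + i · x_0).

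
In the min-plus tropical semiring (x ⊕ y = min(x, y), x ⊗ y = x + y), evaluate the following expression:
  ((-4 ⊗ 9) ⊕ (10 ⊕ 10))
((-4 ⊗ 9) ⊕ (10 ⊕ 10)) = 5

Expand innermost to outermost. Recall ⊕ takes the minimum of its arguments and ⊗ takes their sum. Working out the expression ((-4 ⊗ 9) ⊕ (10 ⊕ 10)) gives 5.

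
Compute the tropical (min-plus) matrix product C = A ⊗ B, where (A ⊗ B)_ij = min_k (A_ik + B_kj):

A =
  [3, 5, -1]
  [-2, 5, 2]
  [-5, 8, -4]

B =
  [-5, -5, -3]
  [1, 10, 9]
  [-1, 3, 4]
A ⊗ B =
  [-2, -2, 0]
  [-7, -7, -5]
  [-10, -10, -8]

Apply the min-plus product entry-by-entry:
  C[0][0] = min over k of (A[0][0] + B[0][0] = 3 + -5 = -2, A[0][1] + B[1][0] = 5 + 1 = 6, A[0][2] + B[2][0] = -1 + -1 = -2) = -2 (attained at k = 0)
  C[0][1] = min over k of (A[0][0] + B[0][1] = 3 + -5 = -2, A[0][1] + B[1][1] = 5 + 10 = 15, A[0][2] + B[2][1] = -1 + 3 = 2) = -2 (attained at k = 0)
  C[0][2] = min over k of (A[0][0] + B[0][2] = 3 + -3 = 0, A[0][1] + B[1][2] = 5 + 9 = 14, A[0][2] + B[2][2] = -1 + 4 = 3) = 0 (attained at k = 0)
  C[1][0] = min over k of (A[1][0] + B[0][0] = -2 + -5 = -7, A[1][1] + B[1][0] = 5 + 1 = 6, A[1][2] + B[2][0] = 2 + -1 = 1) = -7 (attained at k = 0)
  C[1][1] = min over k of (A[1][0] + B[0][1] = -2 + -5 = -7, A[1][1] + B[1][1] = 5 + 10 = 15, A[1][2] + B[2][1] = 2 + 3 = 5) = -7 (attained at k = 0)
  C[1][2] = min over k of (A[1][0] + B[0][2] = -2 + -3 = -5, A[1][1] + B[1][2] = 5 + 9 = 14, A[1][2] + B[2][2] = 2 + 4 = 6) = -5 (attained at k = 0)
  C[2][0] = min over k of (A[2][0] + B[0][0] = -5 + -5 = -10, A[2][1] + B[1][0] = 8 + 1 = 9, A[2][2] + B[2][0] = -4 + -1 = -5) = -10 (attained at k = 0)
  C[2][1] = min over k of (A[2][0] + B[0][1] = -5 + -5 = -10, A[2][1] + B[1][1] = 8 + 10 = 18, A[2][2] + B[2][1] = -4 + 3 = -1) = -10 (attained at k = 0)
  C[2][2] = min over k of (A[2][0] + B[0][2] = -5 + -3 = -8, A[2][1] + B[1][2] = 8 + 9 = 17, A[2][2] + B[2][2] = -4 + 4 = 0) = -8 (attained at k = 0)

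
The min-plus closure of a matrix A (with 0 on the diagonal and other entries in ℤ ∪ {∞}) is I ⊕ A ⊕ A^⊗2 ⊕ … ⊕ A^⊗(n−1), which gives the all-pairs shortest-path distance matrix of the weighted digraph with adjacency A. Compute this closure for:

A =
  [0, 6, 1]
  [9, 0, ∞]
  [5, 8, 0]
Closure =
  [0, 6, 1]
  [9, 0, 10]
  [5, 8, 0]

This is the Floyd-Warshall all-pairs shortest-path computation. For each intermediate vertex k = 0, 1, …, 2, update dist[i][j] ← min(dist[i][j], dist[i][k] + dist[k][j]). The final matrix gives, for each (i, j), the minimum total weight of any directed path from i to j (possibly empty when i = j).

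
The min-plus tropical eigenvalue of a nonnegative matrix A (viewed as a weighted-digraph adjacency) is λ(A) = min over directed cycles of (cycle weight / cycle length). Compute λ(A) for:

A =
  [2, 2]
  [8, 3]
λ(A) = 2

Enumerate directed cycles and compute their means (weight / length). Sample:
  cycle 0 → 0: weight = 2, length = 1, mean = 2/1 ≈ 2.000
  cycle 1 → 1: weight = 3, length = 1, mean = 3/1 ≈ 3.000
  cycle 0 → 1 → 0: weight = 10, length = 2, mean = 10/2 ≈ 5.000
  cycle 1 → 0 → 1: weight = 10, length = 2, mean = 10/2 ≈ 5.000
Minimum mean = 2.000, attained e.g. along the cycle 0 → 0 with weight 2 and length 1. So λ(A) = 2/1 = 2.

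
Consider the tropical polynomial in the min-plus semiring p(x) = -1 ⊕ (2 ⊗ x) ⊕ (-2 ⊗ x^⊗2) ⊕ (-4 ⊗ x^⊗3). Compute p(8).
p(8) = -1

A tropical monomial a ⊗ x^⊗i evaluates to a + i · x. Evaluating each term at x = 8:
  Term 0 contributes -1 + 0 · 8 = -1
  Term 1 contributes 2 + 1 · 8 = 10
  Term 2 contributes -2 + 2 · 8 = 14
  Term 3 contributes -4 + 3 · 8 = 20
p(8) = ⊕ of these = min[-1, 10, 14, 20] = -1.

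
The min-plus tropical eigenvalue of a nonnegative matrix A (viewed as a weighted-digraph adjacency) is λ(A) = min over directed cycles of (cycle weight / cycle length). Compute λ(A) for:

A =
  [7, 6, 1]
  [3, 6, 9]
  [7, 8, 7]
λ(A) = 4

Enumerate directed cycles and compute their means (weight / length). Sample:
  cycle 0 → 0: weight = 7, length = 1, mean = 7/1 ≈ 7.000
  cycle 1 → 1: weight = 6, length = 1, mean = 6/1 ≈ 6.000
  cycle 2 → 2: weight = 7, length = 1, mean = 7/1 ≈ 7.000
  cycle 0 → 1 → 0: weight = 9, length = 2, mean = 9/2 ≈ 4.500
  cycle 0 → 2 → 0: weight = 8, length = 2, mean = 8/2 ≈ 4.000
  cycle 1 → 0 → 1: weight = 9, length = 2, mean = 9/2 ≈ 4.500
Minimum mean = 4.000, attained e.g. along the cycle 0 → 2 → 0 with weight 8 and length 2. So λ(A) = 8/2 = 4.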